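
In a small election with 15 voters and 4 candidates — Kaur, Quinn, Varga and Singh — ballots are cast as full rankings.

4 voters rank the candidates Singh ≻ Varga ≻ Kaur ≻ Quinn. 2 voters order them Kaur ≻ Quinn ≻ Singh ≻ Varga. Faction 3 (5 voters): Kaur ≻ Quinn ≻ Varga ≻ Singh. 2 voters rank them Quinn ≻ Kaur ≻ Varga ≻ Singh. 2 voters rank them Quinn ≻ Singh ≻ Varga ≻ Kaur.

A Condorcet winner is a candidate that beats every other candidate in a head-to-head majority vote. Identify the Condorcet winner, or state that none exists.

Kaur

Head-to-head results (15 voters):
Kaur vs Quinn: Kaur preferred on 4+2+5 = 11 ballots; Kaur wins 11–4.
Kaur vs Varga: Kaur preferred on 2+5+2 = 9 ballots; Kaur wins 9–6.
Kaur vs Singh: Kaur is ranked higher on 2+5+2 = 9 ballots, Singh on 6. Kaur wins 9–6.
Quinn vs Varga: 2+5+2+2 = 11 for Quinn, 4 for Varga — Quinn by 11–4.
Quinn vs Singh: Quinn preferred on 2+5+2+2 = 11 ballots; Quinn wins 11–4.
Varga vs Singh: 5+2 = 7 for Varga, 8 for Singh — Singh by 8–7.
Kaur wins every pairwise contest, so Kaur is the Condorcet winner.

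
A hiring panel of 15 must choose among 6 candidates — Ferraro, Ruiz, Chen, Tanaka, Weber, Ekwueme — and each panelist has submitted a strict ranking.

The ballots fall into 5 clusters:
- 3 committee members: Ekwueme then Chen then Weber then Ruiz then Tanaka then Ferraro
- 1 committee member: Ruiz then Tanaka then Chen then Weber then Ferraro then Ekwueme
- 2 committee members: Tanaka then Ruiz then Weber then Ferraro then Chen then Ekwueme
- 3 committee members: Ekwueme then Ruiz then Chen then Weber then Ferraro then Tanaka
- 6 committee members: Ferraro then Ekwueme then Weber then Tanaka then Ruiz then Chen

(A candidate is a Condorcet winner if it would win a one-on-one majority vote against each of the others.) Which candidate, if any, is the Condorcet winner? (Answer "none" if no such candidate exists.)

Pairwise majorities:
Ferraro vs Ruiz: Ruiz, 9–6.
Ferraro vs Chen: Ferraro, 8–7.
Ferraro vs Tanaka: Ferraro, 9–6.
Ferraro–Weber: Weber 9–6.
Ferraro vs Ekwueme: Ferraro, 9–6.
Ruiz vs Chen: Ruiz, 12–3.
Ruiz vs Tanaka: Tanaka wins 8–7.
Ruiz vs Weber: Weber wins 9–6.
Ruiz vs Ekwueme: Ekwueme wins 12–3.
Chen vs Tanaka: Tanaka wins 9–6.
Chen–Weber: Weber 8–7.
Chen–Ekwueme: Ekwueme 12–3.
Tanaka–Weber: Weber 12–3.
Tanaka vs Ekwueme: Ekwueme, 12–3.
Weber–Ekwueme: Ekwueme 12–3.
Each candidate drops at least one matchup (Ferraro loses to Ruiz; Ruiz loses to Tanaka; Chen loses to Ferraro; Tanaka loses to Ferraro; Weber loses to Ekwueme; Ekwueme loses to Ferraro); the cycle Ferraro → Tanaka → Ruiz → Ferraro rules out a Condorcet winner.

none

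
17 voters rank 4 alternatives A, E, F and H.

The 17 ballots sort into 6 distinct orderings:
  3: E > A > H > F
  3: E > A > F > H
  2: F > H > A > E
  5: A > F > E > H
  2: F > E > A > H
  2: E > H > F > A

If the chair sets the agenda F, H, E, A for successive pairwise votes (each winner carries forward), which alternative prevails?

A

Round 1: F vs H — 12–5, F advances.
Round 2: F vs E — 9–8, F advances.
Round 3: F vs A — 6–11, A advances.
The agenda winner is A.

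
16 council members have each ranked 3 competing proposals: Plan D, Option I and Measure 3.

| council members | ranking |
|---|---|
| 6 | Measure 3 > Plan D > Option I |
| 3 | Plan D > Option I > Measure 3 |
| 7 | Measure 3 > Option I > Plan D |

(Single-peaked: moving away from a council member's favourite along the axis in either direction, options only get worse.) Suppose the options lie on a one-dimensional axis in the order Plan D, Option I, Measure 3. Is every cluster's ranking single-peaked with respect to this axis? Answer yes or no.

no

Axis positions: Plan D=1, Option I=2, Measure 3=3.
Cluster 1: ranking walks positions 3-1-2; Plan D is ranked above Option I even though Option I lies between Plan D and the peak Measure 3 on the axis — preferences dip and rise again. Not single-peaked.
Cluster 2 (peak Plan D at position 1): ranking walks positions 1-2-3, expanding outward from the peak — single-peaked.
Cluster 3 (peak Measure 3 at position 3): ranking walks positions 3-2-1, expanding outward from the peak — single-peaked.
Cluster 1 violates single-peakedness, so the profile is not single-peaked on this axis.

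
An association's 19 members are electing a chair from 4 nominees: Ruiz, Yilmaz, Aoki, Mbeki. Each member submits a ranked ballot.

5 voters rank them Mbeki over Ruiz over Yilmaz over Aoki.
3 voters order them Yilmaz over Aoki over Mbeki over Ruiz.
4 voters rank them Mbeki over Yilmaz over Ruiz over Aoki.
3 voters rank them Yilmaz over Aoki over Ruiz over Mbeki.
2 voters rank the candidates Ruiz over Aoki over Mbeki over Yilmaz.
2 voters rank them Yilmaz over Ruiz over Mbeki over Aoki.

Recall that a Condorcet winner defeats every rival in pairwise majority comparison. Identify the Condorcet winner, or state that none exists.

Mbeki

Check each pair by majority over 19 ballots:
Ruiz vs Yilmaz: Yilmaz, 12–7.
Ruiz–Aoki: Ruiz 13–6.
Ruiz vs Mbeki: Mbeki wins 12–7.
Yilmaz–Aoki: Yilmaz 17–2.
Yilmaz vs Mbeki: Mbeki, 11–8.
Aoki–Mbeki: Mbeki 11–8.
Mbeki beats each of Ruiz, Yilmaz, Aoki — Mbeki is the Condorcet winner.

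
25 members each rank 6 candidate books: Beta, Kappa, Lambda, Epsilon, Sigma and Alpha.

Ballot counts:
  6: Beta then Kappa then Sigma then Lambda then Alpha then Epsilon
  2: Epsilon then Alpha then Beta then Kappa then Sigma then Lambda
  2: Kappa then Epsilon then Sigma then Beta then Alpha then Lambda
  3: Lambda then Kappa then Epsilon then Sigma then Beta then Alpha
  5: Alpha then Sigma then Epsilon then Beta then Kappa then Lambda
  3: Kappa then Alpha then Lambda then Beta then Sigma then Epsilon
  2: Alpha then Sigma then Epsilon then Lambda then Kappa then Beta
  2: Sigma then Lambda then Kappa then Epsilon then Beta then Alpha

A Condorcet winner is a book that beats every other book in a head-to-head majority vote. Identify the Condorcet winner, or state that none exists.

none

Head-to-head results (25 members):
Beta vs Kappa: Beta preferred on 6+2+5 = 13 ballots; Beta wins 13–12.
Beta vs Lambda: 6+2+2+5 = 15 for Beta, 10 for Lambda — Beta by 15–10.
Beta vs Epsilon: Beta preferred on 6+3 = 9 ballots; Epsilon wins 16–9.
Beta vs Sigma: 11 to 14, Sigma.
Beta vs Alpha: Beta preferred on 6+2+3+2 = 13 ballots; Beta wins 13–12.
Kappa vs Lambda: Kappa is ranked higher on 6+2+2+5+3 = 18 ballots, Lambda on 7. Kappa wins 18–7.
Kappa vs Epsilon: Kappa is ranked higher on 6+2+3+3+2 = 16 ballots, Epsilon on 9. Kappa wins 16–9.
Kappa vs Sigma: Kappa preferred on 6+2+2+3+3 = 16 ballots; Kappa wins 16–9.
Kappa vs Alpha: 16 to 9, Kappa.
Lambda vs Epsilon: Lambda preferred on 6+3+3+2 = 14 ballots; Lambda wins 14–11.
Lambda vs Sigma: Lambda is ranked higher on 3+3 = 6 ballots, Sigma on 19. Sigma wins 19–6.
Lambda vs Alpha: 6+3+2 = 11 for Lambda, 14 for Alpha — Alpha by 14–11.
Epsilon vs Sigma: 7 to 18, Sigma.
Epsilon vs Alpha: Epsilon preferred on 2+2+3+2 = 9 ballots; Alpha wins 16–9.
Sigma vs Alpha: Sigma is ranked higher on 6+2+3+2 = 13 ballots, Alpha on 12. Sigma wins 13–12.
Each book drops at least one matchup (Beta loses to Epsilon; Kappa loses to Beta; Lambda loses to Beta; Epsilon loses to Kappa; Sigma loses to Kappa; Alpha loses to Beta); the cycle Beta beats Kappa beats Epsilon beats Beta rules out a Condorcet winner.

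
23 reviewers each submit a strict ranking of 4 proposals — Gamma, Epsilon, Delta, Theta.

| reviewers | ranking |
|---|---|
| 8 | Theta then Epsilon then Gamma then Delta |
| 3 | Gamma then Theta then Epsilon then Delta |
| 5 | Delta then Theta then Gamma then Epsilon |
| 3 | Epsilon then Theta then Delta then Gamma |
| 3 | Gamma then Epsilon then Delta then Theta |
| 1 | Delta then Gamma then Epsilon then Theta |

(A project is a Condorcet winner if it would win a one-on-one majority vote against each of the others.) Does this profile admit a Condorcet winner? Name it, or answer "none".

Theta

Check each pair by majority over 23 ballots:
Gamma vs Epsilon: Gamma preferred on 3+5+3+1 = 12 ballots; Gamma wins 12–11.
Gamma vs Delta: Gamma preferred on 8+3+3 = 14 ballots; Gamma wins 14–9.
Gamma vs Theta: 3+3+1 = 7 for Gamma, 16 for Theta — Theta by 16–7.
Epsilon vs Delta: 8+3+3+3 = 17 for Epsilon, 6 for Delta — Epsilon by 17–6.
Epsilon vs Theta: 3+3+1 = 7 for Epsilon, 16 for Theta — Theta by 16–7.
Delta vs Theta: Delta preferred on 5+3+1 = 9 ballots; Theta wins 14–9.
Only Theta has no losses; Theta is the Condorcet winner.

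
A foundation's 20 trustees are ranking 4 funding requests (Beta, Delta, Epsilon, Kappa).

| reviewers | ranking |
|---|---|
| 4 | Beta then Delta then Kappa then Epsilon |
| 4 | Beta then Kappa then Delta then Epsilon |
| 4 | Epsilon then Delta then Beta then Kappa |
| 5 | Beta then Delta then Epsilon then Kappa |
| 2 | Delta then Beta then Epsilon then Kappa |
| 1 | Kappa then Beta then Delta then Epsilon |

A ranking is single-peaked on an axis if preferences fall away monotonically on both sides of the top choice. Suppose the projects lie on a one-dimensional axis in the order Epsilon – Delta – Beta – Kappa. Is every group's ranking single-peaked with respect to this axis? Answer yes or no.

yes

Axis positions: Epsilon=1, Delta=2, Beta=3, Kappa=4.
Group 1 (peak Beta at position 3): ranking walks positions 3-2-4-1, expanding outward from the peak — single-peaked.
Group 2 (peak Beta at position 3): ranking walks positions 3-4-2-1, expanding outward from the peak — single-peaked.
Group 3 (peak Epsilon at position 1): ranking walks positions 1-2-3-4, expanding outward from the peak — single-peaked.
Group 4 (peak Beta at position 3): ranking walks positions 3-2-1-4, expanding outward from the peak — single-peaked.
Group 5 (peak Delta at position 2): ranking walks positions 2-3-1-4, expanding outward from the peak — single-peaked.
Group 6 (peak Kappa at position 4): ranking walks positions 4-3-2-1, expanding outward from the peak — single-peaked.
Every ranking is single-peaked on this axis.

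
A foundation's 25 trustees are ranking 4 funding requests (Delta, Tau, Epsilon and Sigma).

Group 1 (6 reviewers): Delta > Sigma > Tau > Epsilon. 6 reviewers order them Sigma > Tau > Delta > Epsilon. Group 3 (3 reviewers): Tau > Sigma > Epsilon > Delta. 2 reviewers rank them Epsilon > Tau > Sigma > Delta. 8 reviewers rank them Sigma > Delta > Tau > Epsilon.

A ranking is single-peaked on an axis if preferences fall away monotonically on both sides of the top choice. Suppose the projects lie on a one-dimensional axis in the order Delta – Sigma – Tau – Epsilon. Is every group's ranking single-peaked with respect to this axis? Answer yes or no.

yes

Axis positions: Delta=1, Sigma=2, Tau=3, Epsilon=4.
Group 1 (peak Delta at position 1): ranking walks positions 1-2-3-4, expanding outward from the peak — single-peaked.
Group 2 (peak Sigma at position 2): ranking walks positions 2-3-1-4, expanding outward from the peak — single-peaked.
Group 3 (peak Tau at position 3): ranking walks positions 3-2-4-1, expanding outward from the peak — single-peaked.
Group 4 (peak Epsilon at position 4): ranking walks positions 4-3-2-1, expanding outward from the peak — single-peaked.
Group 5 (peak Sigma at position 2): ranking walks positions 2-1-3-4, expanding outward from the peak — single-peaked.
Every ranking is single-peaked on this axis.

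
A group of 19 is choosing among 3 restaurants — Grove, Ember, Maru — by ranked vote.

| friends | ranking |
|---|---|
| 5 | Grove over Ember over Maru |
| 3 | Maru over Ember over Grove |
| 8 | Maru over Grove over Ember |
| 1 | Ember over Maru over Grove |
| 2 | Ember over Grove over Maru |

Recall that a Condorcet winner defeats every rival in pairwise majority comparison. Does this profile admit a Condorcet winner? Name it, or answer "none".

Maru

Head-to-head results (19 friends):
Grove vs Ember: Grove preferred on 5+8 = 13 ballots; Grove wins 13–6.
Grove vs Maru: Grove preferred on 5+2 = 7 ballots; Maru wins 12–7.
Ember vs Maru: Ember preferred on 5+1+2 = 8 ballots; Maru wins 11–8.
Only Maru has no losses; Maru is the Condorcet winner.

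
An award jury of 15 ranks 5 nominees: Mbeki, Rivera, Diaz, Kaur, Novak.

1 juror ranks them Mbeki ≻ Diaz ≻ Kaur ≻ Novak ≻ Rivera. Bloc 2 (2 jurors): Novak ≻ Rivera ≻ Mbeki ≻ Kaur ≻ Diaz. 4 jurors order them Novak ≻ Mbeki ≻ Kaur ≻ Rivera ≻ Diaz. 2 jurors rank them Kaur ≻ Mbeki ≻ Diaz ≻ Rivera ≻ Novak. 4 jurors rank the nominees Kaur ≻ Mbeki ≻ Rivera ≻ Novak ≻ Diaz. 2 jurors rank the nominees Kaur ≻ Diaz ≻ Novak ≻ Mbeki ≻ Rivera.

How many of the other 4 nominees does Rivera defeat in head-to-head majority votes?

Rivera against each rival (15 jurors):
Rivera vs Mbeki: Rivera is ranked higher on 2 ballots, Mbeki on 13. Mbeki wins 13–2.
Rivera vs Diaz: Rivera, 10–5.
Rivera vs Kaur: Rivera is ranked higher on 2 ballots, Kaur on 13. Kaur wins 13–2.
Rivera vs Novak: Novak, 9–6.
Rivera beats Diaz; loses to Mbeki, Kaur, Novak — 1 pairwise win.

1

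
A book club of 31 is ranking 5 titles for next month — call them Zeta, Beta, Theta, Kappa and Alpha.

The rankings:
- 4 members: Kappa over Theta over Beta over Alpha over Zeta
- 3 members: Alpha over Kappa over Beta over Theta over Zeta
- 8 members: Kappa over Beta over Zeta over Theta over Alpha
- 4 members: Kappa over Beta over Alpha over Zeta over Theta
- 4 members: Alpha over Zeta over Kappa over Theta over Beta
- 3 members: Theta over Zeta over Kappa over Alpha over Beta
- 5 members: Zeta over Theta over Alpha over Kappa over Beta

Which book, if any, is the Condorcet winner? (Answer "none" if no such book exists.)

Head-to-head results (31 members):
Zeta vs Beta: Beta wins 19–12.
Zeta–Theta: Zeta 21–10.
Zeta vs Kappa: Kappa, 19–12.
Zeta vs Alpha: Zeta wins 16–15.
Beta vs Theta: Theta wins 16–15.
Beta vs Kappa: Kappa, 31–0.
Beta–Alpha: Beta 16–15.
Theta vs Kappa: Kappa wins 23–8.
Theta vs Alpha: Theta, 20–11.
Kappa vs Alpha: Kappa wins 19–12.
Kappa beats each of Zeta, Beta, Theta, Alpha — Kappa is the Condorcet winner.

Kappa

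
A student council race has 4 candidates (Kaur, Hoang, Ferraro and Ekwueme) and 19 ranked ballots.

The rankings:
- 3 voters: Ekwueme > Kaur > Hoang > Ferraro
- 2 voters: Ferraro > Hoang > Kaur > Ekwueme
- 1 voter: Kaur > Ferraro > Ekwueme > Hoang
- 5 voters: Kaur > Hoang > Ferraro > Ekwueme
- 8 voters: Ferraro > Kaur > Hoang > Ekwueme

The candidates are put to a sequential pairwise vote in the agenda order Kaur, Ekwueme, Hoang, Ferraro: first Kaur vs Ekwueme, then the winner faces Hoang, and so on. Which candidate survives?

Ferraro

Round 1: Kaur vs Ekwueme — 16–3, Kaur advances.
Round 2: Kaur vs Hoang — 17–2, Kaur advances.
Round 3: Kaur vs Ferraro — 9–10, Ferraro advances.
The agenda winner is Ferraro.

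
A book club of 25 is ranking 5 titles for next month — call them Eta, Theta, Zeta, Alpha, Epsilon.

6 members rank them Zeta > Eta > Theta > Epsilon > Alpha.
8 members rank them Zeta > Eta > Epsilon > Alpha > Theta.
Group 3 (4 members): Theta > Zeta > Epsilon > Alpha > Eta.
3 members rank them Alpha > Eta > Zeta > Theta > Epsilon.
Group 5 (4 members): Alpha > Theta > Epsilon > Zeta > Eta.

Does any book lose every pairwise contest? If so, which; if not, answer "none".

Pairwise majorities:
Eta vs Theta: Eta, 17–8.
Eta vs Zeta: Zeta, 22–3.
Eta vs Alpha: Eta is ranked higher on 6+8 = 14 ballots, Alpha on 11. Eta wins 14–11.
Eta vs Epsilon: 17 to 8, Eta.
Theta–Zeta: Zeta 17–8.
Theta vs Alpha: 10 to 15, Alpha.
Theta vs Epsilon: 6+4+3+4 = 17 for Theta, 8 for Epsilon — Theta by 17–8.
Zeta vs Alpha: 18 to 7, Zeta.
Zeta vs Epsilon: 6+8+4+3 = 21 for Zeta, 4 for Epsilon — Zeta by 21–4.
Alpha vs Epsilon: 3+4 = 7 for Alpha, 18 for Epsilon — Epsilon by 18–7.
No book is winless: Eta beats Theta; Theta beats Epsilon; Zeta beats Eta; Alpha beats Theta; Epsilon beats Alpha. There is no Condorcet loser.

none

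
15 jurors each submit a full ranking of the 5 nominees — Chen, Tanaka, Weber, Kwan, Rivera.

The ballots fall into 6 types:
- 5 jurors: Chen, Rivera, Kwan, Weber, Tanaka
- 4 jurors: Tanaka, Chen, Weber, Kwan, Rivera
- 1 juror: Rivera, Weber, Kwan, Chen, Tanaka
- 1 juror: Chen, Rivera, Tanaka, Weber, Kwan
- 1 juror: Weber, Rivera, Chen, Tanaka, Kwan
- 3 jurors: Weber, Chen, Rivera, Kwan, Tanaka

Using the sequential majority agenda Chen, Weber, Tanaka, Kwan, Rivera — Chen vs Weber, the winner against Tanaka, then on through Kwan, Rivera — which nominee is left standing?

Round 1: Chen vs Weber — 10–5, Chen advances.
Round 2: Chen vs Tanaka — 11–4, Chen advances.
Round 3: Chen vs Kwan — 14–1, Chen advances.
Round 4: Chen vs Rivera — 13–2, Chen advances.
Chen survives the agenda.

Chen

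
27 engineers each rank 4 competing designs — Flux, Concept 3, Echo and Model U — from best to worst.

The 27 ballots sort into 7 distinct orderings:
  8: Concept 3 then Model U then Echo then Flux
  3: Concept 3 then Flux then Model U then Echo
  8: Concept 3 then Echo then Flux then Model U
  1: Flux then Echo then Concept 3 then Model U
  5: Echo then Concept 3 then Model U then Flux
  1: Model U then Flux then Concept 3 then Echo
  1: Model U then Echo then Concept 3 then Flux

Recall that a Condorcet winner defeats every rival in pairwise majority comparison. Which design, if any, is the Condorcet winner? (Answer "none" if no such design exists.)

Check each pair by majority over 27 ballots:
Flux vs Concept 3: 1+1 = 2 for Flux, 25 for Concept 3 — Concept 3 by 25–2.
Flux vs Echo: Echo, 22–5.
Flux vs Model U: 12 to 15, Model U.
Concept 3 vs Echo: Concept 3, 20–7.
Concept 3–Model U: Concept 3 25–2.
Echo vs Model U: 8+1+5 = 14 for Echo, 13 for Model U — Echo by 14–13.
Concept 3 wins every pairwise contest, so Concept 3 is the Condorcet winner.

Concept 3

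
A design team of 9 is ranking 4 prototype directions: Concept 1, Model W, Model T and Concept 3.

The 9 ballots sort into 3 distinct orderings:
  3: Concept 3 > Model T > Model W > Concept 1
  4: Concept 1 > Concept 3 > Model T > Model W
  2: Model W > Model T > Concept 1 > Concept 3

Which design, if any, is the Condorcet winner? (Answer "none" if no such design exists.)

Check each pair by majority over 9 ballots:
Concept 1 vs Model W: Model W, 5–4.
Concept 1–Model T: Model T 5–4.
Concept 1 vs Concept 3: Concept 1, 6–3.
Model W–Model T: Model T 7–2.
Model W vs Concept 3: Concept 3, 7–2.
Model T–Concept 3: Concept 3 7–2.
Every design loses at least once (Concept 1 loses to Model W; Model W loses to Model T; Model T loses to Concept 3; Concept 3 loses to Concept 1). The majority relation contains the cycle Concept 1 → Concept 3 → Model W → Concept 1, so there is no Condorcet winner.

none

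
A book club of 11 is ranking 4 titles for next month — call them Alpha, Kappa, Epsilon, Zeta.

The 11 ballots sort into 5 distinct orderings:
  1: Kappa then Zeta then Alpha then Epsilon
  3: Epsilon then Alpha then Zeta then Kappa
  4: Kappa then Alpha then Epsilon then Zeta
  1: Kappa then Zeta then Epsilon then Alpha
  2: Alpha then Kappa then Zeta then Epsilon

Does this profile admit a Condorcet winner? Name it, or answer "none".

Head-to-head results (11 members):
Alpha vs Kappa: 5 to 6, Kappa.
Alpha vs Epsilon: 1+4+2 = 7 for Alpha, 4 for Epsilon — Alpha by 7–4.
Alpha vs Zeta: 9 to 2, Alpha.
Kappa vs Epsilon: Kappa is ranked higher on 1+4+1+2 = 8 ballots, Epsilon on 3. Kappa wins 8–3.
Kappa vs Zeta: Kappa is ranked higher on 1+4+1+2 = 8 ballots, Zeta on 3. Kappa wins 8–3.
Epsilon vs Zeta: 7 to 4, Epsilon.
Only Kappa has no losses; Kappa is the Condorcet winner.

Kappa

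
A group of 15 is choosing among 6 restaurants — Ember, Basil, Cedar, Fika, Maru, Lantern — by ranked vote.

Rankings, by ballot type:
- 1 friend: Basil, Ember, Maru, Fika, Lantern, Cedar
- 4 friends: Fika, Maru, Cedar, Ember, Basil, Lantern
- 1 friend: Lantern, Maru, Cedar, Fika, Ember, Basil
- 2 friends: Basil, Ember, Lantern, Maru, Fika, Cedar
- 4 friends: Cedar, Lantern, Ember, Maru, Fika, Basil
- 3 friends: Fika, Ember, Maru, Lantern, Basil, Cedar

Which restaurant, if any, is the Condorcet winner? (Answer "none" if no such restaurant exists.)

Check each pair by majority over 15 ballots:
Ember vs Basil: Ember is ranked higher on 4+1+4+3 = 12 ballots, Basil on 3. Ember wins 12–3.
Ember vs Cedar: Ember is ranked higher on 1+2+3 = 6 ballots, Cedar on 9. Cedar wins 9–6.
Ember vs Fika: 1+2+4 = 7 for Ember, 8 for Fika — Fika by 8–7.
Ember vs Maru: Ember preferred on 1+2+4+3 = 10 ballots; Ember wins 10–5.
Ember vs Lantern: 1+4+2+3 = 10 for Ember, 5 for Lantern — Ember by 10–5.
Basil vs Cedar: Basil preferred on 1+2+3 = 6 ballots; Cedar wins 9–6.
Basil vs Fika: Basil preferred on 1+2 = 3 ballots; Fika wins 12–3.
Basil vs Maru: 3 to 12, Maru.
Basil vs Lantern: Basil is ranked higher on 1+4+2 = 7 ballots, Lantern on 8. Lantern wins 8–7.
Cedar vs Fika: Cedar is ranked higher on 1+4 = 5 ballots, Fika on 10. Fika wins 10–5.
Cedar vs Maru: 4 for Cedar, 11 for Maru — Maru by 11–4.
Cedar vs Lantern: Cedar preferred on 4+4 = 8 ballots; Cedar wins 8–7.
Fika vs Maru: Fika is ranked higher on 4+3 = 7 ballots, Maru on 8. Maru wins 8–7.
Fika vs Lantern: 8 to 7, Fika.
Maru vs Lantern: Maru preferred on 1+4+3 = 8 ballots; Maru wins 8–7.
Every restaurant loses at least once (Ember loses to Cedar; Basil loses to Ember; Cedar loses to Fika; Fika loses to Maru; Maru loses to Ember; Lantern loses to Ember). The majority relation contains the cycle Ember > Maru > Cedar > Ember, so there is no Condorcet winner.

none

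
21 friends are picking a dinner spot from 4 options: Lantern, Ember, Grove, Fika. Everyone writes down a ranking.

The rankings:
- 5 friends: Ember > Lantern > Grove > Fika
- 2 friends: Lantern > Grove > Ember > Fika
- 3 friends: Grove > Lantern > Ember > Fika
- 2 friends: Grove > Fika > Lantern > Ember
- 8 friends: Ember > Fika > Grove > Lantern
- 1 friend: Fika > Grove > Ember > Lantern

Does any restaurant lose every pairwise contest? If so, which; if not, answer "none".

Lantern

Head-to-head results (21 friends):
Lantern–Ember: Ember 14–7.
Lantern vs Grove: 5+2 = 7 for Lantern, 14 for Grove — Grove by 14–7.
Lantern vs Fika: Lantern is ranked higher on 5+2+3 = 10 ballots, Fika on 11. Fika wins 11–10.
Ember–Grove: Ember 13–8.
Ember vs Fika: Ember is ranked higher on 5+2+3+8 = 18 ballots, Fika on 3. Ember wins 18–3.
Grove–Fika: Grove 12–9.
Lantern is beaten in every head-to-head and is the Condorcet loser.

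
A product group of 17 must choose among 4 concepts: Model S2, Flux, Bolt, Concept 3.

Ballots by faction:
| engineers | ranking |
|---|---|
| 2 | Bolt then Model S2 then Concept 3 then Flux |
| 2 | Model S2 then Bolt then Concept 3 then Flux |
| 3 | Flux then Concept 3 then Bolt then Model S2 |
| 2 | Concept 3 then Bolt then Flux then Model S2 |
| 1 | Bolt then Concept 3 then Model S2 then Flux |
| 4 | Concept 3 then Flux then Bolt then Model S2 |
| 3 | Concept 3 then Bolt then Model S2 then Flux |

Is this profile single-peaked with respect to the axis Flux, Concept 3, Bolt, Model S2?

Axis positions: Flux=1, Concept 3=2, Bolt=3, Model S2=4.
Faction 1 (peak Bolt at position 3): ranking walks positions 3-4-2-1, expanding outward from the peak — single-peaked.
Faction 2 (peak Model S2 at position 4): ranking walks positions 4-3-2-1, expanding outward from the peak — single-peaked.
Faction 3 (peak Flux at position 1): ranking walks positions 1-2-3-4, expanding outward from the peak — single-peaked.
Faction 4 (peak Concept 3 at position 2): ranking walks positions 2-3-1-4, expanding outward from the peak — single-peaked.
Faction 5 (peak Bolt at position 3): ranking walks positions 3-2-4-1, expanding outward from the peak — single-peaked.
Faction 6 (peak Concept 3 at position 2): ranking walks positions 2-1-3-4, expanding outward from the peak — single-peaked.
Faction 7 (peak Concept 3 at position 2): ranking walks positions 2-3-4-1, expanding outward from the peak — single-peaked.
Every ranking is single-peaked on this axis.

yes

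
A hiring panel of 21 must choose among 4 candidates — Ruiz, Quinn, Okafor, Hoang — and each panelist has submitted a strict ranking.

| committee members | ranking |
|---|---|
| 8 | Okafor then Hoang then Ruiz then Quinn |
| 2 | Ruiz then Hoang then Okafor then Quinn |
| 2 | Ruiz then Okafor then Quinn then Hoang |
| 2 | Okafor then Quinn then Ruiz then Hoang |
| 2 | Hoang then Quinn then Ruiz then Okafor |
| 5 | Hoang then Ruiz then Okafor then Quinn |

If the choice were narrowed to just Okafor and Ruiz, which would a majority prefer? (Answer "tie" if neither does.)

Ruiz

Ballots ranking Okafor above Ruiz: 8 + 2 = 10.
Ballots ranking Ruiz above Okafor: 21 − 10 = 11.
Ruiz wins the head-to-head 11–10.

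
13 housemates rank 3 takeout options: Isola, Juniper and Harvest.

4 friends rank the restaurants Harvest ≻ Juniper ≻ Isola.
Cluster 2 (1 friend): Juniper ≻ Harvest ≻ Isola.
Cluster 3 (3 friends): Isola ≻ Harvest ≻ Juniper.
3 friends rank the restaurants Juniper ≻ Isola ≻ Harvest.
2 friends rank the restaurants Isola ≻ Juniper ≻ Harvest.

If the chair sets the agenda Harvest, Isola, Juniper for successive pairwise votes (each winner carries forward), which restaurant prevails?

Round 1: Harvest vs Isola — 5–8, Isola advances.
Round 2: Isola vs Juniper — 5–8, Juniper advances.
The agenda winner is Juniper.

Juniper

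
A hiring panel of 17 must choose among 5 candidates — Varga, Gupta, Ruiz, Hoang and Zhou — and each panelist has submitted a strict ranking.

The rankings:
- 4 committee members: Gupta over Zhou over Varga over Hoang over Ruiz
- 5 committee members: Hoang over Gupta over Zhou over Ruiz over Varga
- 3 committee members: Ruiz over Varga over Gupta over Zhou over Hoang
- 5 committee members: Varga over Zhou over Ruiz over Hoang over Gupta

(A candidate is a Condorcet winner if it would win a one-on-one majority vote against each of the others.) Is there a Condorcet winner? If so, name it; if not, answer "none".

none

Check each pair by majority over 17 ballots:
Varga vs Gupta: 8 to 9, Gupta.
Varga vs Ruiz: Varga wins 9–8.
Varga vs Hoang: 4+3+5 = 12 for Varga, 5 for Hoang — Varga by 12–5.
Varga vs Zhou: 3+5 = 8 for Varga, 9 for Zhou — Zhou by 9–8.
Gupta vs Ruiz: Gupta wins 9–8.
Gupta vs Hoang: Hoang, 10–7.
Gupta vs Zhou: Gupta wins 12–5.
Ruiz vs Hoang: Hoang, 9–8.
Ruiz vs Zhou: Ruiz is ranked higher on 3 ballots, Zhou on 14. Zhou wins 14–3.
Hoang vs Zhou: 5 to 12, Zhou.
No candidate is unbeaten: Varga loses to Gupta; Gupta loses to Hoang; Ruiz loses to Varga; Hoang loses to Varga; Zhou loses to Gupta. In particular Varga → Hoang → Gupta → Varga is a majority cycle — no Condorcet winner exists.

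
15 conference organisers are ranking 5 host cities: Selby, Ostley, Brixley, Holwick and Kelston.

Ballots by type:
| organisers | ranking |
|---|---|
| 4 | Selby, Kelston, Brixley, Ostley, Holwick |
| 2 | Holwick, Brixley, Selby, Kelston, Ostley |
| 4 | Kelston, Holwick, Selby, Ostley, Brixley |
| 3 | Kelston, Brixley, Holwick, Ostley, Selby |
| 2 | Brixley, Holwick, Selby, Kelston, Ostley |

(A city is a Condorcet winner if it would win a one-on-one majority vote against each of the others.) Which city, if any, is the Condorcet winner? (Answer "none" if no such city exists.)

none

Check each pair by majority over 15 ballots:
Selby–Ostley: Selby 12–3.
Selby vs Brixley: Selby wins 8–7.
Selby–Holwick: Holwick 11–4.
Selby vs Kelston: Selby wins 8–7.
Ostley vs Brixley: Brixley, 11–4.
Ostley vs Holwick: Holwick, 11–4.
Ostley vs Kelston: Kelston, 15–0.
Brixley vs Holwick: Brixley, 9–6.
Brixley–Kelston: Kelston 11–4.
Holwick–Kelston: Kelston 11–4.
Every city loses at least once (Selby loses to Holwick; Ostley loses to Selby; Brixley loses to Selby; Holwick loses to Brixley; Kelston loses to Selby). The majority relation contains the cycle Selby beats Brixley beats Holwick beats Selby, so there is no Condorcet winner.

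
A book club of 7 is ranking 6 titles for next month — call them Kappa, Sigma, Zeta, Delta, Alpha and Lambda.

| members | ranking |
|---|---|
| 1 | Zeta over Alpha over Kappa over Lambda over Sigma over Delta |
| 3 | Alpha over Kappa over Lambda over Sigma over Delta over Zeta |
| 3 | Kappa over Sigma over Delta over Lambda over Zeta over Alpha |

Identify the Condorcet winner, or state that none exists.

none

Head-to-head results (7 members):
Kappa–Sigma: Kappa 7–0.
Kappa vs Zeta: Kappa, 6–1.
Kappa vs Delta: Kappa wins 7–0.
Kappa–Alpha: Alpha 4–3.
Kappa vs Lambda: Kappa, 7–0.
Sigma vs Zeta: Sigma wins 6–1.
Sigma–Delta: Sigma 7–0.
Sigma vs Alpha: Alpha, 4–3.
Sigma vs Lambda: Lambda, 4–3.
Zeta–Delta: Delta 6–1.
Zeta–Alpha: Zeta 4–3.
Zeta vs Lambda: Lambda, 6–1.
Delta vs Alpha: Alpha wins 4–3.
Delta vs Lambda: Lambda wins 4–3.
Alpha vs Lambda: Alpha wins 4–3.
No book is unbeaten: Kappa loses to Alpha; Sigma loses to Kappa; Zeta loses to Kappa; Delta loses to Kappa; Alpha loses to Zeta; Lambda loses to Kappa. In particular Kappa > Zeta > Alpha > Kappa is a majority cycle — no Condorcet winner exists.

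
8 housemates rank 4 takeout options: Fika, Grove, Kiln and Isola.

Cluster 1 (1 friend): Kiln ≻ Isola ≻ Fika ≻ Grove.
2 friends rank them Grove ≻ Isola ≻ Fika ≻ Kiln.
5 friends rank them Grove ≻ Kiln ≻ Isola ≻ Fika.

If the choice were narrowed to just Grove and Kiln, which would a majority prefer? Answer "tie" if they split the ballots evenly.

Ballots ranking Grove above Kiln: 2 + 5 = 7.
Ballots ranking Kiln above Grove: 8 − 7 = 1.
Grove wins the head-to-head 7–1.

Grove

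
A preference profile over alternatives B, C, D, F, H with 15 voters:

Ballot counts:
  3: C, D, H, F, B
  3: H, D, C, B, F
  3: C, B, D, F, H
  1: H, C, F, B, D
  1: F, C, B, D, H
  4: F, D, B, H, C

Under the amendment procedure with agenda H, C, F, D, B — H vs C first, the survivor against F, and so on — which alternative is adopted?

Round 1: H vs C — 8–7, H advances.
Round 2: H vs F — 7–8, F advances.
Round 3: F vs D — 6–9, D advances.
Round 4: D vs B — 10–5, D advances.
The agenda winner is D.

D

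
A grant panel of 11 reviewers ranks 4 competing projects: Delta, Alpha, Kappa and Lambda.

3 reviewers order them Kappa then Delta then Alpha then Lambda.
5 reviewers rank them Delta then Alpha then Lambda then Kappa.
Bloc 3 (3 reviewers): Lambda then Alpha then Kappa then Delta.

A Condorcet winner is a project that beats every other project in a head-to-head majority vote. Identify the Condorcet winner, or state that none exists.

none

Pairwise majorities:
Delta vs Alpha: 3+5 = 8 for Delta, 3 for Alpha — Delta by 8–3.
Delta vs Kappa: Delta preferred on 5 ballots; Kappa wins 6–5.
Delta vs Lambda: Delta is ranked higher on 3+5 = 8 ballots, Lambda on 3. Delta wins 8–3.
Alpha vs Kappa: Alpha is ranked higher on 5+3 = 8 ballots, Kappa on 3. Alpha wins 8–3.
Alpha vs Lambda: 8 to 3, Alpha.
Kappa vs Lambda: Kappa is ranked higher on 3 ballots, Lambda on 8. Lambda wins 8–3.
Each project drops at least one matchup (Delta loses to Kappa; Alpha loses to Delta; Kappa loses to Alpha; Lambda loses to Delta); the cycle Delta beats Alpha beats Kappa beats Delta rules out a Condorcet winner.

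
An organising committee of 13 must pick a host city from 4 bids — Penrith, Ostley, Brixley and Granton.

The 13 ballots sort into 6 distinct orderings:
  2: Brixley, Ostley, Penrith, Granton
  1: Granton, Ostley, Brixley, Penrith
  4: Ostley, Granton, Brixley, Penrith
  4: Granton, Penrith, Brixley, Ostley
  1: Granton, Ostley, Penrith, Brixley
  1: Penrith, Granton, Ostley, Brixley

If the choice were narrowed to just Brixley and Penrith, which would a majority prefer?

Brixley

Ballots ranking Brixley above Penrith: 2 + 1 + 4 = 7.
Ballots ranking Penrith above Brixley: 13 − 7 = 6.
Brixley wins the head-to-head 7–6.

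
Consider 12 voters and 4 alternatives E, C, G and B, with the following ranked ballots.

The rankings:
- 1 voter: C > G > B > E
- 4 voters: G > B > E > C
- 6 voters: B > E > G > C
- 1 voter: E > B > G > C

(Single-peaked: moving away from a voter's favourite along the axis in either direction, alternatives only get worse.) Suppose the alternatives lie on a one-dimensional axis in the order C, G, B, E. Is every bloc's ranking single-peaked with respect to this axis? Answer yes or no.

Axis positions: C=1, G=2, B=3, E=4.
Bloc 1 (peak C at position 1): ranking walks positions 1-2-3-4, expanding outward from the peak — single-peaked.
Bloc 2 (peak G at position 2): ranking walks positions 2-3-4-1, expanding outward from the peak — single-peaked.
Bloc 3 (peak B at position 3): ranking walks positions 3-4-2-1, expanding outward from the peak — single-peaked.
Bloc 4 (peak E at position 4): ranking walks positions 4-3-2-1, expanding outward from the peak — single-peaked.
Every ranking is single-peaked on this axis.

yes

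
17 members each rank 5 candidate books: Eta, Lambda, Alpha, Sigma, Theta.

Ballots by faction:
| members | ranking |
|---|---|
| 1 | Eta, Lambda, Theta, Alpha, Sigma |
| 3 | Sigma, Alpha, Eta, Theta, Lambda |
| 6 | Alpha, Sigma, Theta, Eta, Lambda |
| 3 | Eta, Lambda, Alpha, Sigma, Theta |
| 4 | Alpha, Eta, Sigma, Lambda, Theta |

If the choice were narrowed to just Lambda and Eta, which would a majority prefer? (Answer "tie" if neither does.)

No ballot ranks Lambda above Eta: 0.
Ballots ranking Eta above Lambda: 17 − 0 = 17.
Eta wins the head-to-head 17–0.

Eta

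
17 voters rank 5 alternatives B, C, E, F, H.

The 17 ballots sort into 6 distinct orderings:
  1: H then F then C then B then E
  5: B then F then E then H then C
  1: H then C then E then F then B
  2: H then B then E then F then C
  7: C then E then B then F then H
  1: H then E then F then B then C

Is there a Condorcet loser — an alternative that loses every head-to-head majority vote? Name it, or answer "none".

none

Head-to-head results (17 voters):
B vs C: B preferred on 5+2+1 = 8 ballots; C wins 9–8.
B–E: E 9–8.
B vs F: B wins 14–3.
B vs H: B is ranked higher on 5+7 = 12 ballots, H on 5. B wins 12–5.
C vs E: C, 9–8.
C vs F: 1+7 = 8 for C, 9 for F — F by 9–8.
C vs H: H wins 10–7.
E vs F: E wins 11–6.
E vs H: 5+7 = 12 for E, 5 for H — E by 12–5.
F–H: F 12–5.
Each alternative has at least one pairwise win (B beats F; C beats B; E beats B; F beats C; H beats C) — no Condorcet loser.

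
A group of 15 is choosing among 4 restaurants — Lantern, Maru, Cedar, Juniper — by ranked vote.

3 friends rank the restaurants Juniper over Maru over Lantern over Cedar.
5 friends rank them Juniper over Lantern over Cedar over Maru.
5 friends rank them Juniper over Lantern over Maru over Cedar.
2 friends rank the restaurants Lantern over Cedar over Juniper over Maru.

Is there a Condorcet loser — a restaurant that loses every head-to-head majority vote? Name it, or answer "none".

Pairwise majorities:
Lantern vs Maru: Lantern, 12–3.
Lantern vs Cedar: Lantern, 15–0.
Lantern vs Juniper: Lantern preferred on 2 ballots; Juniper wins 13–2.
Maru vs Cedar: Maru wins 8–7.
Maru vs Juniper: 0 to 15, Juniper.
Cedar vs Juniper: 2 for Cedar, 13 for Juniper — Juniper by 13–2.
Cedar loses to every other restaurant — it is the Condorcet loser.

Cedar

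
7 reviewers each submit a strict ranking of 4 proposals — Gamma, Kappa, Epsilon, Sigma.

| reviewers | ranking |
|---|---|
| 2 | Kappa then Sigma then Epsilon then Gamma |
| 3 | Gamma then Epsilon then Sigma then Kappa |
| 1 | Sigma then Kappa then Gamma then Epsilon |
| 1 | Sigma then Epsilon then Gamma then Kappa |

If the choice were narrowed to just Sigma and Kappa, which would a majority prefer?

Sigma

Ballots ranking Sigma above Kappa: 3 + 1 + 1 = 5.
Ballots ranking Kappa above Sigma: 7 − 5 = 2.
Sigma wins the head-to-head 5–2.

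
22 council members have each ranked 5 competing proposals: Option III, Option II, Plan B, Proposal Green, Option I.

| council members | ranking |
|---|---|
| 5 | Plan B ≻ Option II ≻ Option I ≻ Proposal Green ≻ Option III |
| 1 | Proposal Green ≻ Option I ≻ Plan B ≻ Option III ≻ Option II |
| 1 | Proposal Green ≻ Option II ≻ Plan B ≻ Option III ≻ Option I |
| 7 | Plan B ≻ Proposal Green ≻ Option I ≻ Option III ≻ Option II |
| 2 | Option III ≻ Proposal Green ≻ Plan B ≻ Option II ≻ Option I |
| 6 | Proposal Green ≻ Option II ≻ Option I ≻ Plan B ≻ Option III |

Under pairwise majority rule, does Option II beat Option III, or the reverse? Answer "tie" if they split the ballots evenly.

Ballots ranking Option II above Option III: 5 + 1 + 6 = 12.
Ballots ranking Option III above Option II: 22 − 12 = 10.
Option II wins the head-to-head 12–10.

Option II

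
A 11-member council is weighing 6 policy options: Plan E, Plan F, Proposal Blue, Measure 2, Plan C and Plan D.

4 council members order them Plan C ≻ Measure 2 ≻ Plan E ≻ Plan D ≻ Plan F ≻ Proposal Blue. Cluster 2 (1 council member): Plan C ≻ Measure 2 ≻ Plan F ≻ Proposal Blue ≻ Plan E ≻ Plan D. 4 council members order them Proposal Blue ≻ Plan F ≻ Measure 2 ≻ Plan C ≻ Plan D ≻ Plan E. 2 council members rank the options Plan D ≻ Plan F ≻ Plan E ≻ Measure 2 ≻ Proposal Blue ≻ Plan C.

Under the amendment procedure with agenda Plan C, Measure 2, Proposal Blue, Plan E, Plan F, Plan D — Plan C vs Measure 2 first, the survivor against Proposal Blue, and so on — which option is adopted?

Round 1: Plan C vs Measure 2 — 5–6, Measure 2 advances.
Round 2: Measure 2 vs Proposal Blue — 7–4, Measure 2 advances.
Round 3: Measure 2 vs Plan E — 9–2, Measure 2 advances.
Round 4: Measure 2 vs Plan F — 5–6, Plan F advances.
Round 5: Plan F vs Plan D — 5–6, Plan D advances.
Plan D survives the agenda.

Plan D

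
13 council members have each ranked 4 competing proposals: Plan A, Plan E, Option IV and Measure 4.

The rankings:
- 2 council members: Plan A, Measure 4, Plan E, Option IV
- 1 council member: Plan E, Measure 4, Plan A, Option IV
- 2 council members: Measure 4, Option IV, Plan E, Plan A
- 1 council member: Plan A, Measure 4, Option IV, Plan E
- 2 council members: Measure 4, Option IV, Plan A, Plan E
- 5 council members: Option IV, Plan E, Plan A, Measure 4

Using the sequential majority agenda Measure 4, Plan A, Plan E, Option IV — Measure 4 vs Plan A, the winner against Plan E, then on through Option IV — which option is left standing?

Round 1: Measure 4 vs Plan A — 5–8, Plan A advances.
Round 2: Plan A vs Plan E — 5–8, Plan E advances.
Round 3: Plan E vs Option IV — 3–10, Option IV advances.
Option IV survives the agenda.

Option IV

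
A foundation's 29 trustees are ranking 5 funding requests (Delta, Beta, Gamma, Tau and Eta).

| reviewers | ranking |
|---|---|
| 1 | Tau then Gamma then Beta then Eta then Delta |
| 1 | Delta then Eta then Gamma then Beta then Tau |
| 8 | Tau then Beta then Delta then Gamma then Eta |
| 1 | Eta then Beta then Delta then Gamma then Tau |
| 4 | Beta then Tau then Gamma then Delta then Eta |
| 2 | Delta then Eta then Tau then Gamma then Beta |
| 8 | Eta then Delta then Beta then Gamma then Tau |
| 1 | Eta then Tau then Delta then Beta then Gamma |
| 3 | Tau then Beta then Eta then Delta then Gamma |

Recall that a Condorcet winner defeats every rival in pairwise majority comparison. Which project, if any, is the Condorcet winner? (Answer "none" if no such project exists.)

Head-to-head results (29 reviewers):
Delta vs Beta: Beta wins 17–12.
Delta–Gamma: Delta 24–5.
Delta–Tau: Tau 17–12.
Delta–Eta: Delta 15–14.
Beta vs Gamma: Beta wins 25–4.
Beta vs Tau: Tau wins 15–14.
Beta vs Eta: Beta, 16–13.
Gamma vs Tau: Tau, 19–10.
Gamma–Eta: Eta 16–13.
Tau–Eta: Tau 16–13.
Tau beats each of Delta, Beta, Gamma, Eta — Tau is the Condorcet winner.

Tau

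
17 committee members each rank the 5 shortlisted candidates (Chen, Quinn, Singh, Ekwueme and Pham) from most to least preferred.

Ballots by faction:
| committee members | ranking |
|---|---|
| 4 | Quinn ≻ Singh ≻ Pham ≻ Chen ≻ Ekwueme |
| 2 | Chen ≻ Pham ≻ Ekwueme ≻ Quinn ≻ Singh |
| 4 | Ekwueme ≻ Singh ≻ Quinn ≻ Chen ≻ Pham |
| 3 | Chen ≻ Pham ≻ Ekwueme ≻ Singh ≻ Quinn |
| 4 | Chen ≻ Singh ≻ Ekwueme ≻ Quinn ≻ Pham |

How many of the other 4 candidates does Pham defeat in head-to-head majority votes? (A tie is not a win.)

Pham against each rival (17 committee members):
Pham–Chen: Chen 13–4.
Pham–Quinn: Quinn 12–5.
Pham vs Singh: Singh wins 12–5.
Pham vs Ekwueme: 9 to 8, Pham.
Pham beats Ekwueme; loses to Chen, Quinn, Singh — 1 pairwise win.

1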